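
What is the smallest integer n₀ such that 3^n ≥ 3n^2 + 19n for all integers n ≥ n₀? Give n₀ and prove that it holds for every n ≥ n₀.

n₀ = 5

At n = 4: 81 < 124, so the inequality fails and n₀ ≥ 5. We prove 3^n ≥ 3n^2 + 19n for all n ≥ 5.
Base case (n = 5): 3^n = 243 and 3n^2 + 19n = 170, so 243 ≥ 170.
For the inductive step, assume it holds for an arbitrary p ≥ 5, so 3^p ≥ 3p^2 + 19p.
Then 3^(p + 1) = 3·(3^p) ≥ 3·(3p^2 + 19p).
Also, for p ≥ 5 we have 3·(3p^2 + 19p) ≥ 3(p+1)^2 + 19(p+1), since 3·(3p^2 + 19p) − (3(p+1)^2 + 19(p+1)) = 6p^2 + 32p - 22, which is nonnegative for all p ≥ 5.
Combining, 3^(p + 1) ≥ 3(p+1)^2 + 19(p+1).
By the principle of mathematical induction, the result holds for all n ≥ 5.
Hence the smallest such n₀ is 5.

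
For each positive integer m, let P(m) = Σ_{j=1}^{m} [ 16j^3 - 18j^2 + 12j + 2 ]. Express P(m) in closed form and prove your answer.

P(m) = m(4m^3 + 2m^2 + m + 5)

We claim P(m) = m(4m^3 + 2m^2 + m + 5) for all m ≥ 1.
When m = 1: P(1) = 12, and the closed form gives 12. They agree.
Inductive step: suppose the statement holds for some j ≥ 1, so P(j) = j(4j^3 + 2j^2 + j + 5).
Then P(j+1) = P(j) + (16j^3 + 30j^2 + 24j + 12) = (j(4j^3 + 2j^2 + j + 5)) + (16j^3 + 30j^2 + 24j + 12).
Simplifying, P(j+1) = (j + 1)(4j^3 + 14j^2 + 17j + 12) = (j+1)(4(j+1)^3 + 2(j+1)^2 + (j+1) + 5),
which is the closed form with m = j+1.
Hence, by induction on m, the claim holds for every m ≥ 1.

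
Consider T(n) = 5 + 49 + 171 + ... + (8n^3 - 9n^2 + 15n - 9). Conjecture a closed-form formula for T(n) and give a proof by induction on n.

We claim T(n) = n(2n - 1)(n^2 + n + 3) for all n ≥ 1.
For the base case n = 1: T(1) = 5, and the closed form gives 5. They agree.
For the inductive step, assume it holds for an arbitrary p ≥ 1, so T(p) = p(2p^3 + p^2 + 5p - 3).
Then T(p+1) = T(p) + (8p^3 + 15p^2 + 21p + 5) = (p(2p^3 + p^2 + 5p - 3)) + (8p^3 + 15p^2 + 21p + 5).
Simplifying, T(p+1) = (p + 1)(2p + 1)(p^2 + 3p + 5) = (p+1)(2(p+1) - 1)((p+1)^2 + (p+1) + 3),
which is the closed form with n = p+1.
This completes the induction.

T(n) = n(2n - 1)(n^2 + n + 3)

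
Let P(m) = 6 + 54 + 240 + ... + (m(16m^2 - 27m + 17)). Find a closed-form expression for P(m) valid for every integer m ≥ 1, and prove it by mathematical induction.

P(m) = m(m + 1)(4m^2 - 5m + 4)

We claim P(m) = m(m + 1)(4m^2 - 5m + 4) for all m ≥ 1.
For the base case m = 1: P(1) = 6, and the closed form gives 6. They agree.
Inductive step: assume the claim holds for m = r, so P(r) = r(4r^3 - r^2 - r + 4).
Then P(r+1) = P(r) + (16r^3 + 21r^2 + 11r + 6) = (r(4r^3 - r^2 - r + 4)) + (16r^3 + 21r^2 + 11r + 6).
Simplifying, P(r+1) = (r + 1)(r + 2)(4r^2 + 3r + 3) = (r+1)((r+1) + 1)(4(r+1)^2 - 5(r+1) + 4),
which is the closed form with m = r+1.
By induction, the statement is established for all m ≥ 1.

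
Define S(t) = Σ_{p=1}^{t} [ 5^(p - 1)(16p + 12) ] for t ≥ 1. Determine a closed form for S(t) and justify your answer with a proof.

We claim S(t) = 2·5^t(2t + 1) - 2 for all t ≥ 1.
When t = 1: S(1) = 28, and the closed form gives 28. They agree.
For the inductive step, assume it holds for an arbitrary p ≥ 1, so S(p) = 2·5^p(2p + 1) - 2.
Then S(p+1) = S(p) + (5^p(16p + 28)) = (2·5^p(2p + 1) - 2) + (5^p(16p + 28)).
Simplifying, S(p+1) = 20·5^p·p + 30·5^p - 2 = 2·5^(p+1)(2(p+1) + 1) - 2,
which is the closed form with t = p+1.
This completes the induction.

S(t) = 2·5^t(2t + 1) - 2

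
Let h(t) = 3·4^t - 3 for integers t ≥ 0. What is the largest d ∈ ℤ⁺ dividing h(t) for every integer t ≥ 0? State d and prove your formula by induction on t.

Computing the first values: h(0) = 0 and h(1) = 9; gcd(0, 9) = 9, so d ≤ 9.
We prove 9 | 3·4^t - 3 for all t ≥ 0 by induction on t.
When t = 0: h(0) = 0 = 9·(0), so 9 | h(0).
Inductive step: suppose the statement holds for some p ≥ 0, i.e. 9 | h(p). Then
h(p+1) = 3·4^(p+1) - 3 = 4·(3·4^p - 3) + 9 = 4·h(p) + 9. The first term is divisible by 9 by the inductive hypothesis, and 9 is divisible by 9. Hence 9 | h(p+1).
This completes the induction.
Therefore the largest such d is 9.

d = 9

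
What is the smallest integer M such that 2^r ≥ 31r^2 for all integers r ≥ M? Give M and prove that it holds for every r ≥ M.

M = 13

At r = 12: 4096 < 4464, so the inequality fails and M ≥ 13. We prove 2^r ≥ 31r^2 for all r ≥ 13.
Base case (r = 13): 2^r = 8192 and 31r^2 = 5239, so 8192 ≥ 5239.
Inductive step: suppose the statement holds for some j ≥ 13, so 2^j ≥ 31j^2.
Then 2^(j + 1) = 2·(2^j) ≥ 2·(31j^2).
Also, for j ≥ 13 we have 2·(31j^2) ≥ 31(j+1)^2, since 2 ≥ (1 + 1/j)^2 for all j ≥ 13.
Combining, 2^(j + 1) ≥ 31(j+1)^2.
This completes the induction.
Hence the smallest such M is 13.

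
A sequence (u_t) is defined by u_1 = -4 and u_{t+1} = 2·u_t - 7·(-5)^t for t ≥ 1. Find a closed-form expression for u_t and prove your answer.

Computing the first terms: u_1 = -4, u_2 = 27, u_3 = -121. This suggests u_t = (-5)^t + 2^(t - 1).
Base case (t = 1): the formula gives -4 = -4 = u_1.
Suppose the result is true for t = m, so u_m = (-5)^m + 2^(m - 1).
Then u_{m+1} = 2·u_m - 7·(-5)^m = 2·((-5)^m + 2^(m - 1)) - 7·(-5)^m = (-5)^(m + 1) + 2^m = (-5)^(m+1) + 2^((m+1) - 1),
which is the claimed formula at t = m+1.
By the principle of mathematical induction, the result holds for all t ≥ 1.

u_t = (-5)^t + 2^(t - 1)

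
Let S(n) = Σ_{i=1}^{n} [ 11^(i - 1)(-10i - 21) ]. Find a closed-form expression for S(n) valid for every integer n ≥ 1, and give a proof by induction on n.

We claim S(n) = -11^n(n + 2) + 2 for all n ≥ 1.
For the base case n = 1: S(1) = -31, and the closed form gives -31. They agree.
Inductive step: assume the claim holds for n = i, so S(i) = -11^i(i + 2) + 2.
Then S(i+1) = S(i) + (11^i(-10i - 31)) = (-11^i(i + 2) + 2) + (11^i(-10i - 31)).
Simplifying, S(i+1) = -11·11^i·i - 33·11^i + 2 = -11^(i+1)((i+1) + 2) + 2,
which is the closed form with n = i+1.
This completes the induction.

S(n) = -11^n(n + 2) + 2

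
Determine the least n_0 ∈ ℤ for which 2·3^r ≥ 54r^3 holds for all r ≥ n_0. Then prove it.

At r = 8: 13122 < 27648, so the inequality fails and n_0 ≥ 9. We prove 2·3^r ≥ 54r^3 for all r ≥ 9.
Base case (r = 9): 2·3^r = 39366 and 54r^3 = 39366, so 39366 ≥ 39366.
Inductive step: assume the claim holds for r = j, so 2·3^j ≥ 54j^3.
Then 2·3^(j + 1) = 3·(2·3^j) ≥ 3·(54j^3).
Also, for j ≥ 9 we have 3·(54j^3) ≥ 54(j+1)^3, since 3 ≥ (1 + 1/j)^3 for all j ≥ 9.
Combining, 2·3^(j + 1) ≥ 54(j+1)^3.
Hence, by induction on r, the claim holds for every r ≥ 9.
Hence the smallest such n_0 is 9.

n_0 = 9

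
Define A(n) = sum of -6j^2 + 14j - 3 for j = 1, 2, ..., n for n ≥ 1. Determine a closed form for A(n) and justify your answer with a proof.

We claim A(n) = -n(2n^2 - 4n - 3) for all n ≥ 1.
When n = 1: A(1) = 5, and the closed form gives 5. They agree.
Suppose the result is true for n = j, so A(j) = j(-2j^2 + 4j + 3).
Then A(j+1) = A(j) + (-6j^2 + 2j + 5) = (j(-2j^2 + 4j + 3)) + (-6j^2 + 2j + 5).
Simplifying, A(j+1) = -(j + 1)(2j^2 - 5) = -(j+1)(2(j+1)^2 - 4(j+1) - 3),
which is the closed form with n = j+1.
This completes the induction.

A(n) = -n(2n^2 - 4n - 3)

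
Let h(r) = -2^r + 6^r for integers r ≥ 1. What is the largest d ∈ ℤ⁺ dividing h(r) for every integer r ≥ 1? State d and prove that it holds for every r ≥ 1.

Computing the first values: h(1) = 4 and h(2) = 32; gcd(4, 32) = 4, so d ≤ 4.
We prove 4 | -2^r + 6^r for all r ≥ 1 by induction on r.
For the base case r = 1: h(1) = 4 = 4·(1), so 4 | h(1).
Inductive step: assume the claim holds for r = i, i.e. 4 | h(i). Then
6^{i+1} − 2^{i+1} = 6·6^i − 2·2^i = 6·(6^i − 2^i) + (4)·2^i. The first term is divisible by 4 by the inductive hypothesis, and the second term (4)·2^i is divisible by 4 since 4 | 4. Hence 4 | h(i+1).
By the principle of mathematical induction, the result holds for all r ≥ 1.
Therefore the largest such d is 4.

d = 4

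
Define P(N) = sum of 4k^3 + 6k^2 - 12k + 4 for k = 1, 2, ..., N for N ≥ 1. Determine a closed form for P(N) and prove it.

We claim P(N) = N(N^3 + 4N^2 - 2N - 1) for all N ≥ 1.
Base step (N = 1): P(1) = 2, and the closed form gives 2. They agree.
Suppose the result is true for N = k, so P(k) = k(k^3 + 4k^2 - 2k - 1).
Then P(k+1) = P(k) + (4k^3 + 18k^2 + 12k + 2) = (k(k^3 + 4k^2 - 2k - 1)) + (4k^3 + 18k^2 + 12k + 2).
Simplifying, P(k+1) = (k + 1)(k^3 + 7k^2 + 9k + 2) = (k+1)((k+1)^3 + 4(k+1)^2 - 2(k+1) - 1),
which is the closed form with N = k+1.
By the principle of mathematical induction, the result holds for all N ≥ 1.

P(N) = N(N^3 + 4N^2 - 2N - 1)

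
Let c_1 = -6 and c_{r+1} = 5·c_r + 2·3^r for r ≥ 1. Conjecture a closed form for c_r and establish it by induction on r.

Computing the first terms: c_1 = -6, c_2 = -24, c_3 = -102. This suggests c_r = -3^r - 3·5^(r - 1).
Base case (r = 1): the formula gives -6 = -6 = c_1.
Inductive step: suppose the statement holds for some j ≥ 1, so c_j = -3^j - 3·5^(j - 1).
Then c_{j+1} = 5·c_j + 2·3^j = 5·(-3^j - 3·5^(j - 1)) + 2·3^j = -3^(j + 1) - 3·5^j = -3^(j+1) - 3·5^((j+1) - 1),
which is the claimed formula at r = j+1.
By induction, the statement is established for all r ≥ 1.

c_r = -3^r - 3·5^(r - 1)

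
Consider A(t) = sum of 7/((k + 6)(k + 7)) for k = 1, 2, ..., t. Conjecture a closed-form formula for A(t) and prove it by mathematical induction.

We claim A(t) = t/(t + 7) for all t ≥ 1.
For the base case t = 1: A(1) = 1/8, and the closed form gives 1/8. They agree.
Inductive step: suppose the statement holds for some k ≥ 1, so A(k) = k/(k + 7).
Then A(k+1) = A(k) + (7/((k + 7)(k + 8))) = (k/(k + 7)) + (7/((k + 7)(k + 8))).
Simplifying, A(k+1) = (k + 1)/(k + 8) = (k+1)/((k+1) + 7),
which is the closed form with t = k+1.
This completes the induction.

A(t) = t/(t + 7)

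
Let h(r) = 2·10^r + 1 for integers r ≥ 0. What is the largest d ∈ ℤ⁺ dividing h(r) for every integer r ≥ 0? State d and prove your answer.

d = 3

Computing the first values: h(0) = 3 and h(1) = 21; gcd(3, 21) = 3, so d ≤ 3.
We prove 3 | 2·10^r + 1 for all r ≥ 0 by induction on r.
Base step (r = 0): h(0) = 3 = 3·(1), so 3 | h(0).
For the inductive step, assume it holds for an arbitrary k ≥ 0, i.e. 3 | h(k). Then
h(k+1) = 2·10^(k+1) + 1 = 10·(2·10^k + 1) - 9 = 10·h(k) - 9. The first term is divisible by 3 by the inductive hypothesis, and -9 is divisible by 3. Hence 3 | h(k+1).
By the principle of mathematical induction, the result holds for all r ≥ 0.
Therefore the largest such d is 3.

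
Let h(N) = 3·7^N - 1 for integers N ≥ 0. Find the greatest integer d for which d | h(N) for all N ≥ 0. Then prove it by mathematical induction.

d = 2

Computing the first values: h(0) = 2 and h(1) = 20; gcd(2, 20) = 2, so d ≤ 2.
We prove 2 | 3·7^N - 1 for all N ≥ 0 by induction on N.
For the base case N = 0: h(0) = 2 = 2·(1), so 2 | h(0).
Inductive step: assume the claim holds for N = m, i.e. 2 | h(m). Then
h(m+1) = 3·7^(m+1) - 1 = 7·(3·7^m - 1) + 6 = 7·h(m) + 6. The first term is divisible by 2 by the inductive hypothesis, and 6 is divisible by 2. Hence 2 | h(m+1).
By induction, the statement is established for all N ≥ 0.
Therefore the largest such d is 2.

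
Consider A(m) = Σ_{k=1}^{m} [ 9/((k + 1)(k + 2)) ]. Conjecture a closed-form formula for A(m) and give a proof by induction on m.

We claim A(m) = 9m/(2(m + 2)) for all m ≥ 1.
When m = 1: A(1) = 3/2, and the closed form gives 3/2. They agree.
Inductive step: suppose the statement holds for some k ≥ 1, so A(k) = 9k/(2(k + 2)).
Then A(k+1) = A(k) + (9/((k + 2)(k + 3))) = (9k/(2(k + 2))) + (9/((k + 2)(k + 3))).
Simplifying, A(k+1) = 9(k + 1)/(2(k + 3)) = 9(k+1)/(2((k+1) + 2)),
which is the closed form with m = k+1.
Hence, by induction on m, the claim holds for every m ≥ 1.

A(m) = 9m/(2(m + 2))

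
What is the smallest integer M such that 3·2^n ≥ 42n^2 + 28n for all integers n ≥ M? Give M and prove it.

M = 11

At n = 10: 3072 < 4480, so the inequality fails and M ≥ 11. We prove 3·2^n ≥ 42n^2 + 28n for all n ≥ 11.
When n = 11: 3·2^n = 6144 and 42n^2 + 28n = 5390, so 6144 ≥ 5390.
For the inductive step, assume it holds for an arbitrary p ≥ 11, so 3·2^p ≥ 42p^2 + 28p.
Then 3·2^(p + 1) = 2·(3·2^p) ≥ 2·(42p^2 + 28p).
Also, for p ≥ 11 we have 2·(42p^2 + 28p) ≥ 42(p+1)^2 + 28(p+1), since 2·(42p^2 + 28p) − (42(p+1)^2 + 28(p+1)) = 42p^2 - 56p - 70, which is nonnegative for all p ≥ 11.
Combining, 3·2^(p + 1) ≥ 42(p+1)^2 + 28(p+1).
This completes the induction.
Hence the smallest such M is 11.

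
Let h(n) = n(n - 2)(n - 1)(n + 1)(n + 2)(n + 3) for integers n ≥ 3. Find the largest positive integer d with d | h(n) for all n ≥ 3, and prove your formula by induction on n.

Computing the first values: h(3) = 720 and h(4) = 5040; gcd(720, 5040) = 720, so d ≤ 720.
We prove 720 | n(n - 2)(n - 1)(n + 1)(n + 2)(n + 3) for all n ≥ 3 by induction on n.
Base step (n = 3): h(3) = 720 = 720·(1), so 720 | h(3).
For the inductive step, assume it holds for an arbitrary m ≥ 3, i.e. 720 | h(m). Then
h(m+1) − h(m) = (m-1)·m·(m+1)·(m+2)·(m+3)·(m+4) − (m-2)·(m-1)·m·(m+1)·(m+2)·(m+3) = (m-1)·m·(m+1)·(m+2)·(m+3)·[(m+4) − (m-2)] = 6·(m-1)·m·(m+1)·(m+2)·(m+3). The product of 5 consecutive integers is divisible by (5)! = 120, so h(m+1) − h(m) is divisible by 6·120 = 720. By the inductive hypothesis 720 | h(m), hence 720 | h(m+1).
Hence, by induction on n, the claim holds for every n ≥ 3.
Therefore the largest such d is 720.

d = 720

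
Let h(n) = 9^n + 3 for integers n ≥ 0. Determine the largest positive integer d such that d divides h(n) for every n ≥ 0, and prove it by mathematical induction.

d = 4

Computing the first values: h(0) = 4 and h(1) = 12; gcd(4, 12) = 4, so d ≤ 4.
We prove 4 | 9^n + 3 for all n ≥ 0 by induction on n.
Base step (n = 0): h(0) = 4 = 4·(1), so 4 | h(0).
For the inductive step, assume it holds for an arbitrary i ≥ 0, i.e. 4 | h(i). Then
h(i+1) = 9^(i+1) + 3 = 9·(9^i + 3) - 24 = 9·h(i) - 24. The first term is divisible by 4 by the inductive hypothesis, and -24 is divisible by 4. Hence 4 | h(i+1).
By induction, the statement is established for all n ≥ 0.
Therefore the largest such d is 4.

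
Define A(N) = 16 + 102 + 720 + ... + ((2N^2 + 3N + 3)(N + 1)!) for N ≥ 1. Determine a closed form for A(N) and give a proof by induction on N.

We claim A(N) = (2N + 1)(N + 2)! - 2 for all N ≥ 1.
Base case (N = 1): A(1) = 16, and the closed form gives 16. They agree.
Inductive step: suppose the statement holds for some r ≥ 1, so A(r) = (2r + 1)(r + 2)! - 2.
Then A(r+1) = A(r) + ((2r^2 + 7r + 8)(r + 2)!) = ((2r + 1)(r + 2)! - 2) + ((2r^2 + 7r + 8)(r + 2)!).
Simplifying, A(r+1) = (2(r+1) + 1)((r+1) + 2)! - 2,
which is the closed form with N = r+1.
This completes the induction.

A(N) = (2N + 1)(N + 2)! - 2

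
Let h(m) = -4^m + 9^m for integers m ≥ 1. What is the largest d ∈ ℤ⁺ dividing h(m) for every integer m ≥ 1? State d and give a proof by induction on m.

d = 5

Computing the first values: h(1) = 5 and h(2) = 65; gcd(5, 65) = 5, so d ≤ 5.
We prove 5 | -4^m + 9^m for all m ≥ 1 by induction on m.
When m = 1: h(1) = 5 = 5·(1), so 5 | h(1).
Inductive step: suppose the statement holds for some j ≥ 1, i.e. 5 | h(j). Then
9^{j+1} − 4^{j+1} = 9·9^j − 4·4^j = 9·(9^j − 4^j) + (5)·4^j. The first term is divisible by 5 by the inductive hypothesis, and the second term (5)·4^j is divisible by 5 since 5 | 5. Hence 5 | h(j+1).
Hence, by induction on m, the claim holds for every m ≥ 1.
Therefore the largest such d is 5.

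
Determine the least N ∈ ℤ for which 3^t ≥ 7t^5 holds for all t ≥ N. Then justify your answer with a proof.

At t = 13: 1594323 < 2599051, so the inequality fails and N ≥ 14. We prove 3^t ≥ 7t^5 for all t ≥ 14.
For the base case t = 14: 3^t = 4782969 and 7t^5 = 3764768, so 4782969 ≥ 3764768.
Suppose the result is true for t = r, so 3^r ≥ 7r^5.
Then 3^(r + 1) = 3·(3^r) ≥ 3·(7r^5).
Also, for r ≥ 14 we have 3·(7r^5) ≥ 7(r+1)^5, since 3 ≥ (1 + 1/r)^5 for all r ≥ 14.
Combining, 3^(r + 1) ≥ 7(r+1)^5.
This completes the induction.
Hence the smallest such N is 14.

N = 14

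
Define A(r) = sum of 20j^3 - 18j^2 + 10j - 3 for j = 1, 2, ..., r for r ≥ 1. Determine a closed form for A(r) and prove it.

A(r) = r(5r^3 + 4r^2 + r - 1)

We claim A(r) = r(5r^3 + 4r^2 + r - 1) for all r ≥ 1.
For the base case r = 1: A(1) = 9, and the closed form gives 9. They agree.
Suppose the result is true for r = j, so A(j) = j(5j^3 + 4j^2 + j - 1).
Then A(j+1) = A(j) + (20j^3 + 42j^2 + 34j + 9) = (j(5j^3 + 4j^2 + j - 1)) + (20j^3 + 42j^2 + 34j + 9).
Simplifying, A(j+1) = (j + 1)(5j^3 + 19j^2 + 24j + 9) = (j+1)(5(j+1)^3 + 4(j+1)^2 + (j+1) - 1),
which is the closed form with r = j+1.
By induction, the statement is established for all r ≥ 1.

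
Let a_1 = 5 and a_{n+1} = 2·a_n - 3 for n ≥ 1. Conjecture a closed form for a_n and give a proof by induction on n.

Computing the first terms: a_1 = 5, a_2 = 7, a_3 = 11. This suggests a_n = 2^n + 3.
Base step (n = 1): the formula gives 5 = 5 = a_1.
Inductive step: suppose the statement holds for some k ≥ 1, so a_k = 2^k + 3.
Then a_{k+1} = 2·a_k - 3 = 2·(2^k + 3) - 3 = 2^(k + 1) + 3,
which is the claimed formula at n = k+1.
By induction, the statement is established for all n ≥ 1.

a_n = 2^n + 3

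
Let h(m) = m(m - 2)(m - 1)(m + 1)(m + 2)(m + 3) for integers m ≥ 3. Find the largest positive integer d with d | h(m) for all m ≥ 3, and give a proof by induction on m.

d = 720

Computing the first values: h(3) = 720 and h(4) = 5040; gcd(720, 5040) = 720, so d ≤ 720.
We prove 720 | m(m - 2)(m - 1)(m + 1)(m + 2)(m + 3) for all m ≥ 3 by induction on m.
For the base case m = 3: h(3) = 720 = 720·(1), so 720 | h(3).
For the inductive step, assume it holds for an arbitrary j ≥ 3, i.e. 720 | h(j). Then
h(j+1) − h(j) = (j-1)·j·(j+1)·(j+2)·(j+3)·(j+4) − (j-2)·(j-1)·j·(j+1)·(j+2)·(j+3) = (j-1)·j·(j+1)·(j+2)·(j+3)·[(j+4) − (j-2)] = 6·(j-1)·j·(j+1)·(j+2)·(j+3). The product of 5 consecutive integers is divisible by (5)! = 120, so h(j+1) − h(j) is divisible by 6·120 = 720. By the inductive hypothesis 720 | h(j), hence 720 | h(j+1).
This completes the induction.
Therefore the largest such d is 720.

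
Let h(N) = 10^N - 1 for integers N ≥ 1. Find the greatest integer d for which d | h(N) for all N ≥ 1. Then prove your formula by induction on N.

Computing the first values: h(1) = 9 and h(2) = 99; gcd(9, 99) = 9, so d ≤ 9.
We prove 9 | 10^N - 1 for all N ≥ 1 by induction on N.
Base step (N = 1): h(1) = 9 = 9·(1), so 9 | h(1).
Suppose the result is true for N = i, i.e. 9 | h(i). Then
10^{i+1} − 1^{i+1} = 10·10^i − 1·1^i = 10·(10^i − 1^i) + (9)·1^i. The first term is divisible by 9 by the inductive hypothesis, and the second term (9)·1^i is divisible by 9 since 9 | 9. Hence 9 | h(i+1).
This completes the induction.
Therefore the largest such d is 9.

d = 9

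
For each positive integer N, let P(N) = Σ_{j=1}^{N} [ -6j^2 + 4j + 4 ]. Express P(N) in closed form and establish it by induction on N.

P(N) = -N(2N^2 + N - 5)

We claim P(N) = -N(2N^2 + N - 5) for all N ≥ 1.
Base case (N = 1): P(1) = 2, and the closed form gives 2. They agree.
Inductive step: assume the claim holds for N = j, so P(j) = j(-2j^2 - j + 5).
Then P(j+1) = P(j) + (-6j^2 - 8j + 2) = (j(-2j^2 - j + 5)) + (-6j^2 - 8j + 2).
Simplifying, P(j+1) = -(j + 1)(2j^2 + 5j - 2) = -(j+1)(2(j+1)^2 + (j+1) - 5),
which is the closed form with N = j+1.
By the principle of mathematical induction, the result holds for all N ≥ 1.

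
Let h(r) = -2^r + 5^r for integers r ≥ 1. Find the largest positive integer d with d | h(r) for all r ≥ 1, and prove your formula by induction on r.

Computing the first values: h(1) = 3 and h(2) = 21; gcd(3, 21) = 3, so d ≤ 3.
We prove 3 | -2^r + 5^r for all r ≥ 1 by induction on r.
When r = 1: h(1) = 3 = 3·(1), so 3 | h(1).
Inductive step: assume the claim holds for r = i, i.e. 3 | h(i). Then
5^{i+1} − 2^{i+1} = 5·5^i − 2·2^i = 5·(5^i − 2^i) + (3)·2^i. The first term is divisible by 3 by the inductive hypothesis, and the second term (3)·2^i is divisible by 3 since 3 | 3. Hence 3 | h(i+1).
This completes the induction.
Therefore the largest such d is 3.

d = 3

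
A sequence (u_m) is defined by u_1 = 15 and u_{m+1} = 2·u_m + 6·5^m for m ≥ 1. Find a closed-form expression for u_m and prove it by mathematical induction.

Computing the first terms: u_1 = 15, u_2 = 60, u_3 = 270. This suggests u_m = 5·2^(m - 1) + 2·5^m.
Base step (m = 1): the formula gives 15 = 15 = u_1.
Inductive step: assume the claim holds for m = k, so u_k = 5·2^(k - 1) + 2·5^k.
Then u_{k+1} = 2·u_k + 6·5^k = 2·(5·2^(k - 1) + 2·5^k) + 6·5^k = 5·2^k + 2·5^(k + 1) = 5·2^((k+1) - 1) + 2·5^(k+1),
which is the claimed formula at m = k+1.
Hence, by induction on m, the claim holds for every m ≥ 1.

u_m = 5·2^(m - 1) + 2·5^m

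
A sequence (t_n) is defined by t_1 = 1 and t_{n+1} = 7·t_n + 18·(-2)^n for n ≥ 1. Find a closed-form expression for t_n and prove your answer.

t_n = (-2)^(n + 1) - 3·7^(n - 1)

Computing the first terms: t_1 = 1, t_2 = -29, t_3 = -131. This suggests t_n = (-2)^(n + 1) - 3·7^(n - 1).
For the base case n = 1: the formula gives 1 = 1 = t_1.
Inductive step: suppose the statement holds for some i ≥ 1, so t_i = (-2)^(i + 1) - 3·7^(i - 1).
Then t_{i+1} = 7·t_i + 18·(-2)^i = 7·((-2)^(i + 1) - 3·7^(i - 1)) + 18·(-2)^i = (-2)^(i + 2) - 3·7^i = (-2)^((i+1) + 1) - 3·7^((i+1) - 1),
which is the claimed formula at n = i+1.
By induction, the statement is established for all n ≥ 1.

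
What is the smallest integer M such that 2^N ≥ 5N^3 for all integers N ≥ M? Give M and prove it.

At N = 13: 8192 < 10985, so the inequality fails and M ≥ 14. We prove 2^N ≥ 5N^3 for all N ≥ 14.
Base case (N = 14): 2^N = 16384 and 5N^3 = 13720, so 16384 ≥ 13720.
Inductive step: assume the claim holds for N = j, so 2^j ≥ 5j^3.
Then 2^(j + 1) = 2·(2^j) ≥ 2·(5j^3).
Also, for j ≥ 14 we have 2·(5j^3) ≥ 5(j+1)^3, since 2 ≥ (1 + 1/j)^3 for all j ≥ 14.
Combining, 2^(j + 1) ≥ 5(j+1)^3.
This completes the induction.
Hence the smallest such M is 14.

M = 14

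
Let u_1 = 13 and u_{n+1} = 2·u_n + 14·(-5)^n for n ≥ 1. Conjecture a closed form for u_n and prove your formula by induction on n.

Computing the first terms: u_1 = 13, u_2 = -44, u_3 = 262. This suggests u_n = -2(-5)^n + 3·2^(n - 1).
Base case (n = 1): the formula gives 13 = 13 = u_1.
Suppose the result is true for n = k, so u_k = -2(-5)^k + 3·2^(k - 1).
Then u_{k+1} = 2·u_k + 14·(-5)^k = 2·(-2(-5)^k + 3·2^(k - 1)) + 14·(-5)^k = -2(-5)^(k + 1) + 3·2^k = -2(-5)^(k+1) + 3·2^((k+1) - 1),
which is the claimed formula at n = k+1.
By the principle of mathematical induction, the result holds for all n ≥ 1.

u_n = -2(-5)^n + 3·2^(n - 1)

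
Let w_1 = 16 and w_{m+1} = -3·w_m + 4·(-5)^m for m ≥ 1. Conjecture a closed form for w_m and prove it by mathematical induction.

w_m = -2(-3)^m - 2(-5)^m

Computing the first terms: w_1 = 16, w_2 = -68, w_3 = 304. This suggests w_m = -2(-3)^m - 2(-5)^m.
When m = 1: the formula gives 16 = 16 = w_1.
Inductive step: assume the claim holds for m = r, so w_r = -2(-3)^r - 2(-5)^r.
Then w_{r+1} = -3·w_r + 4·(-5)^r = -3·(-2(-3)^r - 2(-5)^r) + 4·(-5)^r = -2(-3)^(r + 1) - 2(-5)^(r + 1),
which is the claimed formula at m = r+1.
By induction, the statement is established for all m ≥ 1.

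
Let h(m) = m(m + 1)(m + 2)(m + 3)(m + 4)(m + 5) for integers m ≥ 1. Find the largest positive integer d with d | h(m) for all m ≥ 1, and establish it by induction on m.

Computing the first values: h(1) = 720 and h(2) = 5040; gcd(720, 5040) = 720, so d ≤ 720.
We prove 720 | m(m + 1)(m + 2)(m + 3)(m + 4)(m + 5) for all m ≥ 1 by induction on m.
Base step (m = 1): h(1) = 720 = 720·(1), so 720 | h(1).
Inductive step: assume the claim holds for m = p, i.e. 720 | h(p). Then
h(p+1) − h(p) = (p+1)·(p+2)·(p+3)·(p+4)·(p+5)·(p+6) − p·(p+1)·(p+2)·(p+3)·(p+4)·(p+5) = (p+1)·(p+2)·(p+3)·(p+4)·(p+5)·[(p+6) − p] = 6·(p+1)·(p+2)·(p+3)·(p+4)·(p+5). The product of 5 consecutive integers is divisible by (5)! = 120, so h(p+1) − h(p) is divisible by 6·120 = 720. By the inductive hypothesis 720 | h(p), hence 720 | h(p+1).
This completes the induction.
Therefore the largest such d is 720.

d = 720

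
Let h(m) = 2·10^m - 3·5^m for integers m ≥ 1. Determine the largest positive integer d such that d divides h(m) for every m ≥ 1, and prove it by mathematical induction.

d = 5

Computing the first values: h(1) = 5 and h(2) = 125; gcd(5, 125) = 5, so d ≤ 5.
We prove 5 | 2·10^m - 3·5^m for all m ≥ 1 by induction on m.
Base case (m = 1): h(1) = 5 = 5·(1), so 5 | h(1).
For the inductive step, assume it holds for an arbitrary i ≥ 1, i.e. 5 | h(i). Then
h(i+1) − 10·h(i) = (2·10^(i+1) - 3·5^(i+1)) − 10·(2·10^i - 3·5^i) = (-3)·5^i·(5 − 10) = (15)·5^i. Since 5 | h(i) by the inductive hypothesis, 5 | 10·h(i); and 5 | 15 since 15 = 5·3. Therefore 5 | h(i+1).
Hence, by induction on m, the claim holds for every m ≥ 1.
Therefore the largest such d is 5.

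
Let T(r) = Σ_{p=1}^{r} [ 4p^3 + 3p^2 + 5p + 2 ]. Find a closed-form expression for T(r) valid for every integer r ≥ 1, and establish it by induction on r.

T(r) = r(r^3 + 3r^2 + 5r + 5)

We claim T(r) = r(r^3 + 3r^2 + 5r + 5) for all r ≥ 1.
Base step (r = 1): T(1) = 14, and the closed form gives 14. They agree.
For the inductive step, assume it holds for an arbitrary p ≥ 1, so T(p) = p(p^3 + 3p^2 + 5p + 5).
Then T(p+1) = T(p) + (4p^3 + 15p^2 + 23p + 14) = (p(p^3 + 3p^2 + 5p + 5)) + (4p^3 + 15p^2 + 23p + 14).
Simplifying, T(p+1) = (p + 1)(p^3 + 6p^2 + 14p + 14) = (p+1)((p+1)^3 + 3(p+1)^2 + 5(p+1) + 5),
which is the closed form with r = p+1.
By the principle of mathematical induction, the result holds for all r ≥ 1.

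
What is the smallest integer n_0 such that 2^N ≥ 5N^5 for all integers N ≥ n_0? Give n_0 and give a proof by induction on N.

At N = 25: 33554432 < 48828125, so the inequality fails and n_0 ≥ 26. We prove 2^N ≥ 5N^5 for all N ≥ 26.
When N = 26: 2^N = 67108864 and 5N^5 = 59406880, so 67108864 ≥ 59406880.
Inductive step: suppose the statement holds for some p ≥ 26, so 2^p ≥ 5p^5.
Then 2^(p + 1) = 2·(2^p) ≥ 2·(5p^5).
Also, for p ≥ 26 we have 2·(5p^5) ≥ 5(p+1)^5, since 2 ≥ (1 + 1/p)^5 for all p ≥ 26.
Combining, 2^(p + 1) ≥ 5(p+1)^5.
By the principle of mathematical induction, the result holds for all N ≥ 26.
Hence the smallest such n_0 is 26.

n_0 = 26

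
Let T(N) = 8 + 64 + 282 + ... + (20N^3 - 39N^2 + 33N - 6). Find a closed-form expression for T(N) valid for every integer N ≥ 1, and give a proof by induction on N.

T(N) = N(5N^3 - 3N^2 + 2N + 4)

We claim T(N) = N(5N^3 - 3N^2 + 2N + 4) for all N ≥ 1.
Base case (N = 1): T(1) = 8, and the closed form gives 8. They agree.
Inductive step: assume the claim holds for N = r, so T(r) = r(5r^3 - 3r^2 + 2r + 4).
Then T(r+1) = T(r) + (20r^3 + 21r^2 + 15r + 8) = (r(5r^3 - 3r^2 + 2r + 4)) + (20r^3 + 21r^2 + 15r + 8).
Simplifying, T(r+1) = (r + 1)(5r^3 + 12r^2 + 11r + 8) = (r+1)(5(r+1)^3 - 3(r+1)^2 + 2(r+1) + 4),
which is the closed form with N = r+1.
Hence, by induction on N, the claim holds for every N ≥ 1.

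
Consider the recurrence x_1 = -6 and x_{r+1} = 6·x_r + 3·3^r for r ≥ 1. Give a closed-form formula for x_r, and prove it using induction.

Computing the first terms: x_1 = -6, x_2 = -27, x_3 = -135. This suggests x_r = -3^r - 3·6^(r - 1).
Base step (r = 1): the formula gives -6 = -6 = x_1.
Inductive step: suppose the statement holds for some i ≥ 1, so x_i = -3^i - 3·6^(i - 1).
Then x_{i+1} = 6·x_i + 3·3^i = 6·(-3^i - 3·6^(i - 1)) + 3·3^i = -3^(i + 1) - 3·6^i = -3^(i+1) - 3·6^((i+1) - 1),
which is the claimed formula at r = i+1.
This completes the induction.

x_r = -3^r - 3·6^(r - 1)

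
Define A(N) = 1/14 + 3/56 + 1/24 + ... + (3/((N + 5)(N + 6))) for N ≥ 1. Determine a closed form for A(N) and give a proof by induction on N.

A(N) = N/(2(N + 6))

We claim A(N) = N/(2(N + 6)) for all N ≥ 1.
For the base case N = 1: A(1) = 1/14, and the closed form gives 1/14. They agree.
Inductive step: assume the claim holds for N = m, so A(m) = m/(2(m + 6)).
Then A(m+1) = A(m) + (3/((m + 6)(m + 7))) = (m/(2(m + 6))) + (3/((m + 6)(m + 7))).
Simplifying, A(m+1) = (m + 1)/(2(m + 7)) = (m+1)/(2((m+1) + 6)),
which is the closed form with N = m+1.
By the principle of mathematical induction, the result holds for all N ≥ 1.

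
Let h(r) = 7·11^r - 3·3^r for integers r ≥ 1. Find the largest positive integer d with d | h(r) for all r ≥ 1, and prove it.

Computing the first values: h(1) = 68 and h(2) = 820; gcd(68, 820) = 4, so d ≤ 4.
We prove 4 | 7·11^r - 3·3^r for all r ≥ 1 by induction on r.
When r = 1: h(1) = 68 = 4·(17), so 4 | h(1).
For the inductive step, assume it holds for an arbitrary p ≥ 1, i.e. 4 | h(p). Then
h(p+1) − 11·h(p) = (7·11^(p+1) - 3·3^(p+1)) − 11·(7·11^p - 3·3^p) = (-3)·3^p·(3 − 11) = (24)·3^p. Since 4 | h(p) by the inductive hypothesis, 4 | 11·h(p); and 4 | 24 since 24 = 4·6. Therefore 4 | h(p+1).
This completes the induction.
Therefore the largest such d is 4.

d = 4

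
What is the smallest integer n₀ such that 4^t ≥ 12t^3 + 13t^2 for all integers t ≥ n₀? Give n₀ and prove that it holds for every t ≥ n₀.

n₀ = 6

At t = 5: 1024 < 1825, so the inequality fails and n₀ ≥ 6. We prove 4^t ≥ 12t^3 + 13t^2 for all t ≥ 6.
Base step (t = 6): 4^t = 4096 and 12t^3 + 13t^2 = 3060, so 4096 ≥ 3060.
Suppose the result is true for t = i, so 4^i ≥ 12i^3 + 13i^2.
Then 4^(i + 1) = 4·(4^i) ≥ 4·(12i^3 + 13i^2).
Also, for i ≥ 6 we have 4·(12i^3 + 13i^2) ≥ 12(i+1)^3 + 13(i+1)^2, since 4·(12i^3 + 13i^2) − (12(i+1)^3 + 13(i+1)^2) = 36i^3 + 3i^2 - 62i - 25, which is nonnegative for all i ≥ 6.
Combining, 4^(i + 1) ≥ 12(i+1)^3 + 13(i+1)^2.
By the principle of mathematical induction, the result holds for all t ≥ 6.
Hence the smallest such n₀ is 6.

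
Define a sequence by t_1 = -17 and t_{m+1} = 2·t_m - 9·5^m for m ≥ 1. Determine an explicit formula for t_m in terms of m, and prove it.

t_m = -2^m - 3·5^m

Computing the first terms: t_1 = -17, t_2 = -79, t_3 = -383. This suggests t_m = -2^m - 3·5^m.
When m = 1: the formula gives -17 = -17 = t_1.
Inductive step: suppose the statement holds for some p ≥ 1, so t_p = -2^p - 3·5^p.
Then t_{p+1} = 2·t_p - 9·5^p = 2·(-2^p - 3·5^p) - 9·5^p = -2^(p + 1) - 3·5^(p + 1),
which is the claimed formula at m = p+1.
By induction, the statement is established for all m ≥ 1.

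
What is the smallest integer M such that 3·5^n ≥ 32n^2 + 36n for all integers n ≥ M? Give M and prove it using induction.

At n = 3: 375 < 396, so the inequality fails and M ≥ 4. We prove 3·5^n ≥ 32n^2 + 36n for all n ≥ 4.
Base case (n = 4): 3·5^n = 1875 and 32n^2 + 36n = 656, so 1875 ≥ 656.
For the inductive step, assume it holds for an arbitrary j ≥ 4, so 3·5^j ≥ 32j^2 + 36j.
Then 3·5^(j + 1) = 5·(3·5^j) ≥ 5·(32j^2 + 36j).
Also, for j ≥ 4 we have 5·(32j^2 + 36j) ≥ 32(j+1)^2 + 36(j+1), since 5·(32j^2 + 36j) − (32(j+1)^2 + 36(j+1)) = 128j^2 + 80j - 68, which is nonnegative for all j ≥ 4.
Combining, 3·5^(j + 1) ≥ 32(j+1)^2 + 36(j+1).
Hence, by induction on n, the claim holds for every n ≥ 4.
Hence the smallest such M is 4.

M = 4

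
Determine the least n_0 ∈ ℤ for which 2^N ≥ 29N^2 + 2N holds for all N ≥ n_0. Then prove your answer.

At N = 12: 4096 < 4200, so the inequality fails and n_0 ≥ 13. We prove 2^N ≥ 29N^2 + 2N for all N ≥ 13.
Base step (N = 13): 2^N = 8192 and 29N^2 + 2N = 4927, so 8192 ≥ 4927.
Inductive step: assume the claim holds for N = j, so 2^j ≥ 29j^2 + 2j.
Then 2^(j + 1) = 2·(2^j) ≥ 2·(29j^2 + 2j).
Also, for j ≥ 13 we have 2·(29j^2 + 2j) ≥ 29(j+1)^2 + 2(j+1), since 2·(29j^2 + 2j) − (29(j+1)^2 + 2(j+1)) = 29j^2 - 56j - 31, which is nonnegative for all j ≥ 13.
Combining, 2^(j + 1) ≥ 29(j+1)^2 + 2(j+1).
This completes the induction.
Hence the smallest such n_0 is 13.

n_0 = 13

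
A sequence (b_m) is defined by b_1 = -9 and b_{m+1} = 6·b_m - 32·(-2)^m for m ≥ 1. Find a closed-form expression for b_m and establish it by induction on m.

Computing the first terms: b_1 = -9, b_2 = 10, b_3 = -68. This suggests b_m = (-2)^(m + 2) - 6^(m - 1).
When m = 1: the formula gives -9 = -9 = b_1.
Inductive step: assume the claim holds for m = r, so b_r = (-2)^(r + 2) - 6^(r - 1).
Then b_{r+1} = 6·b_r - 32·(-2)^r = 6·((-2)^(r + 2) - 6^(r - 1)) - 32·(-2)^r = (-2)^(r + 3) - 6^r = (-2)^((r+1) + 2) - 6^((r+1) - 1),
which is the claimed formula at m = r+1.
By induction, the statement is established for all m ≥ 1.

b_m = (-2)^(m + 2) - 6^(m - 1)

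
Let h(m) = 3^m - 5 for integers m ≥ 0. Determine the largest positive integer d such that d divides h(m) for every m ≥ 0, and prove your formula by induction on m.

d = 2

Computing the first values: h(0) = -4 and h(1) = -2; gcd(-4, -2) = 2, so d ≤ 2.
We prove 2 | 3^m - 5 for all m ≥ 0 by induction on m.
For the base case m = 0: h(0) = -4 = 2·(-2), so 2 | h(0).
Suppose the result is true for m = r, i.e. 2 | h(r). Then
h(r+1) = 3^(r+1) - 5 = 3·(3^r - 5) + 10 = 3·h(r) + 10. The first term is divisible by 2 by the inductive hypothesis, and 10 is divisible by 2. Hence 2 | h(r+1).
This completes the induction.
Therefore the largest such d is 2.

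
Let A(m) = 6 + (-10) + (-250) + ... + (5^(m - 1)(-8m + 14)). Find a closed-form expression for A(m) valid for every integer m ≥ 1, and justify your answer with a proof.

We claim A(m) = 2·5^m(-m + 2) - 4 for all m ≥ 1.
For the base case m = 1: A(1) = 6, and the closed form gives 6. They agree.
Inductive step: assume the claim holds for m = r, so A(r) = 2·5^r(-r + 2) - 4.
Then A(r+1) = A(r) + (5^r(-8r + 6)) = (2·5^r(-r + 2) - 4) + (5^r(-8r + 6)).
Simplifying, A(r+1) = -10·5^r·r + 10·5^r - 4 = 2·5^(r+1)(-(r+1) + 2) - 4,
which is the closed form with m = r+1.
This completes the induction.

A(m) = 2·5^m(-m + 2) - 4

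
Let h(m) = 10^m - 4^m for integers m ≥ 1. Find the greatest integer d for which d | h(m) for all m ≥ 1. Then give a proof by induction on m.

d = 6

Computing the first values: h(1) = 6 and h(2) = 84; gcd(6, 84) = 6, so d ≤ 6.
We prove 6 | 10^m - 4^m for all m ≥ 1 by induction on m.
Base step (m = 1): h(1) = 6 = 6·(1), so 6 | h(1).
Inductive step: assume the claim holds for m = r, i.e. 6 | h(r). Then
10^{r+1} − 4^{r+1} = 10·10^r − 4·4^r = 10·(10^r − 4^r) + (6)·4^r. The first term is divisible by 6 by the inductive hypothesis, and the second term (6)·4^r is divisible by 6 since 6 | 6. Hence 6 | h(r+1).
This completes the induction.
Therefore the largest such d is 6.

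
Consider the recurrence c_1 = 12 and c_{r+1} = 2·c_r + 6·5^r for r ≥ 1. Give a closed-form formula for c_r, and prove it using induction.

Computing the first terms: c_1 = 12, c_2 = 54, c_3 = 258. This suggests c_r = 2^r + 2·5^r.
When r = 1: the formula gives 12 = 12 = c_1.
Inductive step: suppose the statement holds for some j ≥ 1, so c_j = 2^j + 2·5^j.
Then c_{j+1} = 2·c_j + 6·5^j = 2·(2^j + 2·5^j) + 6·5^j = 2^(j + 1) + 2·5^(j + 1),
which is the claimed formula at r = j+1.
By induction, the statement is established for all r ≥ 1.

c_r = 2^r + 2·5^r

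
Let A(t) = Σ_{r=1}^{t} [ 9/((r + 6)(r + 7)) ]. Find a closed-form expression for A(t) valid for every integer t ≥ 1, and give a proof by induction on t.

A(t) = 9t/(7(t + 7))

We claim A(t) = 9t/(7(t + 7)) for all t ≥ 1.
For the base case t = 1: A(1) = 9/56, and the closed form gives 9/56. They agree.
Suppose the result is true for t = r, so A(r) = 9r/(7(r + 7)).
Then A(r+1) = A(r) + (9/((r + 7)(r + 8))) = (9r/(7(r + 7))) + (9/((r + 7)(r + 8))).
Simplifying, A(r+1) = 9(r + 1)/(7(r + 8)) = 9(r+1)/(7((r+1) + 7)),
which is the closed form with t = r+1.
By induction, the statement is established for all t ≥ 1.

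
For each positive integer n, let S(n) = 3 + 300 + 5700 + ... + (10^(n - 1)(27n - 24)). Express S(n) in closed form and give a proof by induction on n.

We claim S(n) = 3·10^n(n - 1) + 3 for all n ≥ 1.
Base case (n = 1): S(1) = 3, and the closed form gives 3. They agree.
Suppose the result is true for n = j, so S(j) = 3·10^j(j - 1) + 3.
Then S(j+1) = S(j) + (10^j(27j + 3)) = (3·10^j(j - 1) + 3) + (10^j(27j + 3)).
Simplifying, S(j+1) = 30·10^j·j + 3 = 3·10^(j+1)((j+1) - 1) + 3,
which is the closed form with n = j+1.
This completes the induction.

S(n) = 3·10^n(n - 1) + 3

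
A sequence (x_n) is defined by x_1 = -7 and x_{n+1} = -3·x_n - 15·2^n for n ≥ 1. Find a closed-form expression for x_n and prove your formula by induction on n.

x_n = -(-3)^(n - 1) - 3·2^n

Computing the first terms: x_1 = -7, x_2 = -9, x_3 = -33. This suggests x_n = -(-3)^(n - 1) - 3·2^n.
When n = 1: the formula gives -7 = -7 = x_1.
Inductive step: assume the claim holds for n = p, so x_p = -(-3)^(p - 1) - 3·2^p.
Then x_{p+1} = -3·x_p - 15·2^p = -3·(-(-3)^(p - 1) - 3·2^p) - 15·2^p = -(-3)^p - 3·2^(p + 1) = -(-3)^((p+1) - 1) - 3·2^(p+1),
which is the claimed formula at n = p+1.
By induction, the statement is established for all n ≥ 1.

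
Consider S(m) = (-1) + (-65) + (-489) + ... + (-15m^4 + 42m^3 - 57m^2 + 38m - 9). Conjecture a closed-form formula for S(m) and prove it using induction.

S(m) = -m(3m^4 - 3m^3 + 3m^2 - m - 1)

We claim S(m) = -m(3m^4 - 3m^3 + 3m^2 - m - 1) for all m ≥ 1.
Base case (m = 1): S(1) = -1, and the closed form gives -1. They agree.
Inductive step: assume the claim holds for m = i, so S(i) = i(-3i^4 + 3i^3 - 3i^2 + i + 1).
Then S(i+1) = S(i) + (-15i^4 - 18i^3 - 21i^2 - 10i - 1) = (i(-3i^4 + 3i^3 - 3i^2 + i + 1)) + (-15i^4 - 18i^3 - 21i^2 - 10i - 1).
Simplifying, S(i+1) = -(i + 1)(3i^4 + 9i^3 + 12i^2 + 8i + 1) = -(i+1)(3(i+1)^4 - 3(i+1)^3 + 3(i+1)^2 - (i+1) - 1),
which is the closed form with m = i+1.
This completes the induction.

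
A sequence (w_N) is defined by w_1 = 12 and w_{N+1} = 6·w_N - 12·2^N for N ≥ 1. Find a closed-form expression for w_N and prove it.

w_N = 3·2^N + 6^N

Computing the first terms: w_1 = 12, w_2 = 48, w_3 = 240. This suggests w_N = 3·2^N + 6^N.
When N = 1: the formula gives 12 = 12 = w_1.
Inductive step: assume the claim holds for N = j, so w_j = 3·2^j + 6^j.
Then w_{j+1} = 6·w_j - 12·2^j = 6·(3·2^j + 6^j) - 12·2^j = 3·2^(j + 1) + 6^(j + 1),
which is the claimed formula at N = j+1.
By the principle of mathematical induction, the result holds for all N ≥ 1.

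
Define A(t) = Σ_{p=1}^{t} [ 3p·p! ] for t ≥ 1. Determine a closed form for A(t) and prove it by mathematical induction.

We claim A(t) = 3(t + 1)! - 3 for all t ≥ 1.
Base case (t = 1): A(1) = 3, and the closed form gives 3. They agree.
Inductive step: assume the claim holds for t = p, so A(p) = 3(p + 1)! - 3.
Then A(p+1) = A(p) + (3(p + 1)(p + 1)!) = (3(p + 1)! - 3) + (3(p + 1)(p + 1)!).
Simplifying, A(p+1) = 3((p+1) + 1)! - 3,
which is the closed form with t = p+1.
By the principle of mathematical induction, the result holds for all t ≥ 1.

A(t) = 3(t + 1)! - 3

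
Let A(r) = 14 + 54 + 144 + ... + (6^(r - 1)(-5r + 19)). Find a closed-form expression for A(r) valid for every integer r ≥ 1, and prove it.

We claim A(r) = 6^r(-r + 4) - 4 for all r ≥ 1.
Base step (r = 1): A(1) = 14, and the closed form gives 14. They agree.
Inductive step: assume the claim holds for r = p, so A(p) = 6^p(-p + 4) - 4.
Then A(p+1) = A(p) + (6^p(-5p + 14)) = (6^p(-p + 4) - 4) + (6^p(-5p + 14)).
Simplifying, A(p+1) = -6·6^p·p + 18·6^p - 4 = 6^(p+1)(-(p+1) + 4) - 4,
which is the closed form with r = p+1.
By induction, the statement is established for all r ≥ 1.

A(r) = 6^r(-r + 4) - 4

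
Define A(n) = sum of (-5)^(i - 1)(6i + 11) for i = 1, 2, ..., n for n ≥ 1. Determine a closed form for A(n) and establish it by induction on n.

We claim A(n) = -(-5)^n(n + 2) + 2 for all n ≥ 1.
When n = 1: A(1) = 17, and the closed form gives 17. They agree.
Suppose the result is true for n = i, so A(i) = -(-5)^i(i + 2) + 2.
Then A(i+1) = A(i) + ((-5)^i(6i + 17)) = (-(-5)^i(i + 2) + 2) + ((-5)^i(6i + 17)).
Simplifying, A(i+1) = 5(-5)^i·i + 15(-5)^i + 2 = -(-5)^(i+1)((i+1) + 2) + 2,
which is the closed form with n = i+1.
This completes the induction.

A(n) = -(-5)^n(n + 2) + 2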